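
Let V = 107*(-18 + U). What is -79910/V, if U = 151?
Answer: -79910/14231 ≈ -5.6152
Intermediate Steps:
V = 14231 (V = 107*(-18 + 151) = 107*133 = 14231)
-79910/V = -79910/14231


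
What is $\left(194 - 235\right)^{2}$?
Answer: $1681$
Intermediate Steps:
$\left(194 - 235\right)^{2} = \left(-41\right)^{2} = 1681$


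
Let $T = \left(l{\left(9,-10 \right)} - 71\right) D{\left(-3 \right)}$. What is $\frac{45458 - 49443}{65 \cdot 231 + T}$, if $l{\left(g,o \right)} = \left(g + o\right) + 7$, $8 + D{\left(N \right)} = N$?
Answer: $- \frac{797}{3146} \approx -0.25334$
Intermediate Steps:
$D{\left(N \right)} = -8 + N$
$l{\left(g,o \right)} = 7 + g + o$
$T = 715$ ($T = \left(\left(7 + 9 - 10\right) - 71\right) \left(-8 - 3\right) = \left(6 - 71\right) \left(-11\right) = \left(-65\right) \left(-11\right) = 715$)
$\frac{45458 - 49443}{65 \cdot 231 + T} = \frac{45458 - 49443}{65 \cdot 231 + 715} = - \frac{3985}{15015 + 715} = - \frac{3985}{15730} = \left(-3985\right) \frac{1}{15730} = - \frac{797}{3146}$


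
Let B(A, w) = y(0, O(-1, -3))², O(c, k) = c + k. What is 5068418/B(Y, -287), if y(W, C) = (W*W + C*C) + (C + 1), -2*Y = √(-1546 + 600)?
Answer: 5068418/169 ≈ 29991.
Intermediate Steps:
Y = -I*√946/2 (Y = -√(-1546 + 600)/2 = -I*√946/2 ≈ -15.379*I)
y(W, C) = 1 + C + C² + W² (y(W, C) = (W² + C²) + (1 + C) = (C² + W²) + (1 + C) = 1 + C + C² + W²)
B(A, w) = 169 (B(A, w) = (1 + (-1 - 3) + (-1 - 3)² + 0²)² = (1 - 4 + (-4)² + 0)² = (1 - 4 + 16 + 0)² = 13² = 169)
5068418/B(Y, -287) = 5068418/169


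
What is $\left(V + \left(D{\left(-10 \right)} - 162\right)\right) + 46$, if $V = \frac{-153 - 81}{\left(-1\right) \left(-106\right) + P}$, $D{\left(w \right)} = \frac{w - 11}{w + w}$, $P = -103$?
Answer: $- \frac{3859}{20} \approx -192.95$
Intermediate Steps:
$D{\left(w \right)} = \frac{-11 + w}{2 w}$
$V = -78$ ($V = \frac{-153 - 81}{\left(-1\right) \left(-106\right) - 103} = \frac{-153 - 81}{106 - 103} = - \frac{234}{3} = \left(-234\right) \frac{1}{3} = -78$)
$\left(V + \left(D{\left(-10 \right)} - 162\right)\right) + 46 = \left(-78 - \left(162 - \frac{-11 - 10}{2 \left(-10\right)}\right)\right) + 46 = \left(-78 - \left(162 + \frac{1}{20} \left(-21\right)\right)\right) + 46 = \left(-78 + \left(\frac{21}{20} - 162\right)\right) + 46 = \left(-78 - \frac{3219}{20}\right) + 46 = - \frac{4779}{20} + 46 = - \frac{3859}{20}$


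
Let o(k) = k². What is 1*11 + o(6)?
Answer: 47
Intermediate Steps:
1*11 + o(6) = 1*11 + 6² = 11 + 36 = 47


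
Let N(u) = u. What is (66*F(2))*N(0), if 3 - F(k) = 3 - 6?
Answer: 0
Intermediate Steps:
F(k) = 6 (F(k) = 3 - (3 - 6) = 3 - 1*(-3) = 3 + 3 = 6)
(66*F(2))*N(0) = (66*6)*0 = 396*0 = 0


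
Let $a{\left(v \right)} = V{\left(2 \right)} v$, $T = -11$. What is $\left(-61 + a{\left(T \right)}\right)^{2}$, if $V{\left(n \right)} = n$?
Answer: $6889$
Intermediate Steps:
$a{\left(v \right)} = 2 v$
$\left(-61 + a{\left(T \right)}\right)^{2} = \left(-61 + 2 \left(-11\right)\right)^{2} = \left(-61 - 22\right)^{2} = \left(-83\right)^{2} = 6889$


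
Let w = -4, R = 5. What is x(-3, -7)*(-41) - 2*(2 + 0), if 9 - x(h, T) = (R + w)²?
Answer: -332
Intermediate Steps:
x(h, T) = 8 (x(h, T) = 9 - (5 - 4)² = 9 - 1*1² = 9 - 1*1 = 9 - 1 = 8)
x(-3, -7)*(-41) - 2*(2 + 0) = 8*(-41) - 2*(2 + 0) = -328 - 2*2 = -328 - 4 = -332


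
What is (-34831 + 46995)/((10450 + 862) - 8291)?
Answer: 12164/3021 ≈ 4.0265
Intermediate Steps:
(-34831 + 46995)/((10450 + 862) - 8291) = 12164/(11312 - 8291) = 12164/3021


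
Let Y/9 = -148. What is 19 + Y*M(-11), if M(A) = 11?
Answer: -14633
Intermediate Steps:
Y = -1332 (Y = 9*(-148) = -1332)
19 + Y*M(-11) = 19 - 1332*11 = 19 - 14652 = -14633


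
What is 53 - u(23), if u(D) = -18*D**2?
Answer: 9575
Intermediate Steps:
53 - u(23) = 53 - (-18)*23**2 = 53 - (-18)*529 = 53 - 1*(-9522) = 53 + 9522 = 9575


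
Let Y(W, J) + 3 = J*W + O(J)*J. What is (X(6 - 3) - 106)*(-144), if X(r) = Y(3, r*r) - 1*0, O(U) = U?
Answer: 144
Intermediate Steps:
Y(W, J) = -3 + J² + J*W (Y(W, J) = -3 + (J*W + J*J) = -3 + (J*W + J²) = -3 + (J² + J*W) = -3 + J² + J*W)
X(r) = -3 + r⁴ + 3*r² (X(r) = (-3 + (r*r)² + (r*r)*3) - 1*0 = (-3 + (r²)² + r²*3) + 0 = (-3 + r⁴ + 3*r²) + 0 = -3 + r⁴ + 3*r²)
(X(6 - 3) - 106)*(-144) = ((-3 + (6 - 3)⁴ + 3*(6 - 3)²) - 106)*(-144) = ((-3 + 3⁴ + 3*3²) - 106)*(-144) = ((-3 + 81 + 3*9) - 106)*(-144) = ((-3 + 81 + 27) - 106)*(-144) = (105 - 106)*(-144) = -1*(-144) = 144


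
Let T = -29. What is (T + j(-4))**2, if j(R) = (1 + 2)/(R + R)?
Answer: 55225/64 ≈ 862.89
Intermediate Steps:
j(R) = 3/(2*R) (j(R) = 3/((2*R)) = 3*(1/(2*R)) = 3/(2*R))
(T + j(-4))**2 = (-29 + (3/2)/(-4))**2 = (-29 + (3/2)*(-1/4))**2 = (-29 - 3/8)**2 = (-235/8)**2 = 55225/64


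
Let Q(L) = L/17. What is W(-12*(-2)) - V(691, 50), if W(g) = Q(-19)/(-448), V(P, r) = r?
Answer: -380781/7616 ≈ -49.997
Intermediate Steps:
Q(L) = L/17 (Q(L) = L*(1/17) = L/17)
W(g) = 19/7616 (W(g) = ((1/17)*(-19))/(-448) = -19/17*(-1/448) = 19/7616)
W(-12*(-2)) - V(691, 50) = 19/7616 - 1*50 = 19/7616 - 50 = -380781/7616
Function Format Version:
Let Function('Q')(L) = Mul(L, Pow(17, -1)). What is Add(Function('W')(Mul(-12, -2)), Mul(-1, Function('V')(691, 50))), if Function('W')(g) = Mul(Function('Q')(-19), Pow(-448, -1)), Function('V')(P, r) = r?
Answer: Rational(-380781, 7616) ≈ -49.997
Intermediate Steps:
Function('Q')(L) = Mul(Rational(1, 17), L) (Function('Q')(L) = Mul(L, Rational(1, 17)) = Mul(Rational(1, 17), L))
Function('W')(g) = Rational(19, 7616) (Function('W')(g) = Mul(Mul(Rational(1, 17), -19), Pow(-448, -1)) = Mul(Rational(-19, 17), Rational(-1, 448)) = Rational(19, 7616))
Add(Function('W')(Mul(-12, -2)), Mul(-1, Function('V')(691, 50))) = Add(Rational(19, 7616), Mul(-1, 50)) = Add(Rational(19, 7616), -50) = Rational(-380781, 7616)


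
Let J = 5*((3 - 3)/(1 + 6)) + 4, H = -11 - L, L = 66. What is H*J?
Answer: -308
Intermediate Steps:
H = -77 (H = -11 - 1*66 = -11 - 66 = -77)
J = 4 (J = 5*(0/7) + 4 = 5*(0*(⅐)) + 4 = 5*0 + 4 = 0 + 4 = 4)
H*J = -77*4 = -308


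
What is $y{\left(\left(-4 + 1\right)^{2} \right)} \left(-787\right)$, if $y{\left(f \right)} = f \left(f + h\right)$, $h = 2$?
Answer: $-77913$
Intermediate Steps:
$y{\left(f \right)} = f \left(2 + f\right)$ ($y{\left(f \right)} = f \left(f + 2\right) = f \left(2 + f\right)$)
$y{\left(\left(-4 + 1\right)^{2} \right)} \left(-787\right) = \left(-4 + 1\right)^{2} \left(2 + \left(-4 + 1\right)^{2}\right) \left(-787\right) = \left(-3\right)^{2} \left(2 + \left(-3\right)^{2}\right) \left(-787\right) = 9 \left(2 + 9\right) \left(-787\right) = 9 \cdot 11 \left(-787\right) = 99 \left(-787\right) = -77913$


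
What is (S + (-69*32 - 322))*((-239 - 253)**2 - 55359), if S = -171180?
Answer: -32432525550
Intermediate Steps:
(S + (-69*32 - 322))*((-239 - 253)**2 - 55359) = (-171180 + (-69*32 - 322))*((-239 - 253)**2 - 55359) = (-171180 + (-2208 - 322))*((-492)**2 - 55359) = (-171180 - 2530)*(242064 - 55359) = -173710*186705 = -32432525550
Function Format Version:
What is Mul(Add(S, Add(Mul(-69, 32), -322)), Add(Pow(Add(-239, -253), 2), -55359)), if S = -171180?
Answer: -32432525550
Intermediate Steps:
Mul(Add(S, Add(Mul(-69, 32), -322)), Add(Pow(Add(-239, -253), 2), -55359)) = Mul(Add(-171180, Add(Mul(-69, 32), -322)), Add(Pow(Add(-239, -253), 2), -55359)) = Mul(Add(-171180, Add(-2208, -322)), Add(Pow(-492, 2), -55359)) = Mul(Add(-171180, -2530), Add(242064, -55359)) = Mul(-173710, 186705) = -32432525550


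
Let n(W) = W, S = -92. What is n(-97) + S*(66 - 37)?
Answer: -2765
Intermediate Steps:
n(-97) + S*(66 - 37) = -97 - 92*(66 - 37) = -97 - 92*29 = -97 - 2668 = -2765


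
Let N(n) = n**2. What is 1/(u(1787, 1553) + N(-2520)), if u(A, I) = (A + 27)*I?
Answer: 1/9167542 ≈ 1.0908e-7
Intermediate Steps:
u(A, I) = I*(27 + A) (u(A, I) = (27 + A)*I = I*(27 + A))
1/(u(1787, 1553) + N(-2520)) = 1/(1553*(27 + 1787) + (-2520)**2) = 1/(1553*1814 + 6350400) = 1/(2817142 + 6350400) = 1/9167542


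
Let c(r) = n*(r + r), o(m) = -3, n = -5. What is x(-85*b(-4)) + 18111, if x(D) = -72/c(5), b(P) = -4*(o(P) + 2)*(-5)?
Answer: 452811/25 ≈ 18112.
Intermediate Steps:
b(P) = -20 (b(P) = -4*(-3 + 2)*(-5) = -(-4)*(-5) = -4*5 = -20)
c(r) = -10*r (c(r) = -5*(r + r) = -10*r)
x(D) = 36/25 (x(D) = -72/((-10*5)) = -72/(-50) = -72*(-1/50) = 36/25)
x(-85*b(-4)) + 18111 = 36/25 + 18111 = 452811/25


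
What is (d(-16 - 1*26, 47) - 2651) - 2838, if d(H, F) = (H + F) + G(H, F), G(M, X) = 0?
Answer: -5484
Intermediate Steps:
d(H, F) = F + H (d(H, F) = (H + F) + 0 = (F + H) + 0 = F + H)
(d(-16 - 1*26, 47) - 2651) - 2838 = ((47 + (-16 - 1*26)) - 2651) - 2838 = ((47 + (-16 - 26)) - 2651) - 2838 = ((47 - 42) - 2651) - 2838 = (5 - 2651) - 2838 = -2646 - 2838 = -5484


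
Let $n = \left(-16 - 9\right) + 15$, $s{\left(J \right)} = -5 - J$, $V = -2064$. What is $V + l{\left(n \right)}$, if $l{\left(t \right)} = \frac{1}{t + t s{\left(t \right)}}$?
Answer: $- \frac{123841}{60} \approx -2064.0$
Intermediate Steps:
$n = -10$ ($n = -25 + 15 = -10$)
$l{\left(t \right)} = \frac{1}{t + t \left(-5 - t\right)}$
$V + l{\left(n \right)} = -2064 - \frac{1}{\left(-10\right) \left(4 - 10\right)} = -2064 - - \frac{1}{10 \left(-6\right)} = -2064 - \left(- \frac{1}{10}\right) \left(- \frac{1}{6}\right) = -2064 - \frac{1}{60} = - \frac{123841}{60}$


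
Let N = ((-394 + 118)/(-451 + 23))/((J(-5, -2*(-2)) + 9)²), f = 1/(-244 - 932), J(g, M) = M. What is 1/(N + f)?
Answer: 21265608/63061 ≈ 337.22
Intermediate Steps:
f = -1/1176 (f = 1/(-1176) = -1/1176 ≈ -0.00085034)
N = 69/18083 (N = ((-394 + 118)/(-451 + 23))/((-2*(-2) + 9)²) = (-276/(-428))/((4 + 9)²) = (-276*(-1/428))/(13²) = (69/107)/169 = (69/107)*(1/169) = 69/18083 ≈ 0.0038157)
1/(N + f) = 1/(69/18083 - 1/1176) = 1/(63061/21265608) = 21265608/63061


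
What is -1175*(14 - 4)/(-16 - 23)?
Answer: 11750/39 ≈ 301.28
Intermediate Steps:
-1175*(14 - 4)/(-16 - 23) = -11750/(-39) = -11750*(-1)/39 = -1175*(-10/39) = 11750/39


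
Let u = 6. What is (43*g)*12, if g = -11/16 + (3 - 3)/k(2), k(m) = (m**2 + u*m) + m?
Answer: -1419/4 ≈ -354.75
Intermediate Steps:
k(m) = m**2 + 7*m (k(m) = (m**2 + 6*m) + m = m**2 + 7*m)
g = -11/16 (g = -11/16 + (3 - 3)/((2*(7 + 2))) = -11*1/16 + 0/((2*9)) = -11/16 + 0/18 = -11/16 + 0*(1/18) = -11/16 + 0 = -11/16 ≈ -0.68750)
(43*g)*12 = (43*(-11/16))*12 = -473/16*12 = -1419/4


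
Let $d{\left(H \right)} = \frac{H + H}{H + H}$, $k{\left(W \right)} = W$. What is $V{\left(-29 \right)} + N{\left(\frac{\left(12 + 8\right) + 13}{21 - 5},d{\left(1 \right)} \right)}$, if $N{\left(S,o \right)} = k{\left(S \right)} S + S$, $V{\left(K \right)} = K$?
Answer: $- \frac{5807}{256} \approx -22.684$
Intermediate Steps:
$d{\left(H \right)} = 1$ ($d{\left(H \right)} = \frac{2 H}{2 H} = 2 H \frac{1}{2 H} = 1$)
$N{\left(S,o \right)} = S + S^{2}$ ($N{\left(S,o \right)} = S S + S = S^{2} + S = S + S^{2}$)
$V{\left(-29 \right)} + N{\left(\frac{\left(12 + 8\right) + 13}{21 - 5},d{\left(1 \right)} \right)} = -29 + \frac{\left(12 + 8\right) + 13}{21 - 5} \left(1 + \frac{\left(12 + 8\right) + 13}{21 - 5}\right) = -29 + \frac{20 + 13}{16} \left(1 + \frac{20 + 13}{16}\right) = -29 + 33 \cdot \frac{1}{16} \left(1 + 33 \cdot \frac{1}{16}\right) = -29 + \frac{33 \left(1 + \frac{33}{16}\right)}{16} = -29 + \frac{33}{16} \cdot \frac{49}{16} = -29 + \frac{1617}{256} = - \frac{5807}{256}$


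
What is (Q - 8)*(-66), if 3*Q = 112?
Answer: -1936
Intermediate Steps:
Q = 112/3 (Q = (1/3)*112 = 112/3 ≈ 37.333)
(Q - 8)*(-66) = (112/3 - 8)*(-66) = (88/3)*(-66) = -1936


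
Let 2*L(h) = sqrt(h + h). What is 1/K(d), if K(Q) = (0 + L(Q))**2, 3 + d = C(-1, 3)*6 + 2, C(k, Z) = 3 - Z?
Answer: -2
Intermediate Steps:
L(h) = sqrt(2)*sqrt(h)/2 (L(h) = sqrt(h + h)/2 = sqrt(2*h)/2 = (sqrt(2)*sqrt(h))/2 = sqrt(2)*sqrt(h)/2)
d = -1 (d = -3 + ((3 - 1*3)*6 + 2) = -3 + ((3 - 3)*6 + 2) = -3 + (0*6 + 2) = -3 + (0 + 2) = -3 + 2 = -1)
K(Q) = Q/2 (K(Q) = (0 + sqrt(2)*sqrt(Q)/2)**2 = (sqrt(2)*sqrt(Q)/2)**2 = Q/2)
1/K(d) = 1/((1/2)*(-1)) = 1/(-1/2) = -2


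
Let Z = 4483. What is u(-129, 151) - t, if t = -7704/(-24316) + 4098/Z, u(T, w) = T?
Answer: -3549074253/27252157 ≈ -130.23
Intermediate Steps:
t = 33546000/27252157 (t = -7704/(-24316) + 4098/4483 = -7704*(-1/24316) + 4098*(1/4483) = 1926/6079 + 4098/4483 = 33546000/27252157 ≈ 1.2309)
u(-129, 151) - t = -129 - 1*33546000/27252157 = -129 - 33546000/27252157 = -3549074253/27252157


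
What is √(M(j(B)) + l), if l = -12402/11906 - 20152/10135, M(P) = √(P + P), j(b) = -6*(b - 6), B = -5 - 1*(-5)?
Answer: √(-11029715594857105 + 21840899553954150*√2)/60333655 ≈ 2.3357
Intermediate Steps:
B = 0 (B = -5 + 5 = 0)
j(b) = 36 - 6*b (j(b) = -6*(-6 + b) = 36 - 6*b)
M(P) = √2*√P (M(P) = √(2*P) = √2*√P)
l = -182811991/60333655 (l = -12402*1/11906 - 20152*1/10135 = -6201/5953 - 20152/10135 = -182811991/60333655 ≈ -3.0300)
√(M(j(B)) + l) = √(√2*√(36 - 6*0) - 182811991/60333655) = √(√2*√(36 + 0) - 182811991/60333655) = √(√2*√36 - 182811991/60333655) = √(√2*6 - 182811991/60333655) = √(6*√2 - 182811991/60333655) = √(-182811991/60333655 + 6*√2)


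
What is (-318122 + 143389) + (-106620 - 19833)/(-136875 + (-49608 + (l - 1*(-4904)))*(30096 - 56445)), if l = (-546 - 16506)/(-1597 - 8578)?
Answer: -697962142030864522/3994449483509 ≈ -1.7473e+5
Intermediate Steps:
l = 17052/10175 (l = -17052/(-10175) = -17052*(-1/10175) = 17052/10175 ≈ 1.6759)
(-318122 + 143389) + (-106620 - 19833)/(-136875 + (-49608 + (l - 1*(-4904)))*(30096 - 56445)) = (-318122 + 143389) + (-106620 - 19833)/(-136875 + (-49608 + (17052/10175 - 1*(-4904)))*(30096 - 56445)) = -174733 - 126453/(-136875 + (-49608 + (17052/10175 + 4904))*(-26349)) = -174733 - 126453/(-136875 + (-49608 + 49915252/10175)*(-26349)) = -174733 - 126453/(-136875 - 454846148/10175*(-26349)) = -174733 - 126453/(-136875 + 11984741153652/10175) = -174733 - 126453/11983348450527/10175 = -174733 - 126453*10175/11983348450527 = -174733 - 428886425/3994449483509 = -697962142030864522/3994449483509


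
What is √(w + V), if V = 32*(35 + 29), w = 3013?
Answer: √5061 ≈ 71.141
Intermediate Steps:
V = 2048 (V = 32*64 = 2048)
√(w + V) = √(3013 + 2048) = √5061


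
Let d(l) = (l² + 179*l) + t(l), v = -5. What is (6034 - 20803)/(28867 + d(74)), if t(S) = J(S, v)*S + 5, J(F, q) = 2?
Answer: -4923/15914 ≈ -0.30935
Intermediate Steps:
t(S) = 5 + 2*S (t(S) = 2*S + 5 = 5 + 2*S)
d(l) = 5 + l² + 181*l (d(l) = (l² + 179*l) + (5 + 2*l) = 5 + l² + 181*l)
(6034 - 20803)/(28867 + d(74)) = (6034 - 20803)/(28867 + (5 + 74² + 181*74)) = -14769/(28867 + (5 + 5476 + 13394)) = -14769/(28867 + 18875) = -14769/47742 = -14769*1/47742 = -4923/15914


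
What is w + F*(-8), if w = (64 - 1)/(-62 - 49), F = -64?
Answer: 18923/37 ≈ 511.43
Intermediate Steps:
w = -21/37 (w = 63/(-111) = 63*(-1/111) = -21/37 ≈ -0.56757)
w + F*(-8) = -21/37 - 64*(-8) = -21/37 + 512 = 18923/37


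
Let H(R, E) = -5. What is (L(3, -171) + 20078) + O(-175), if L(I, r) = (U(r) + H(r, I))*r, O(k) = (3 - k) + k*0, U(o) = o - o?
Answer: 21111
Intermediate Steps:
U(o) = 0
O(k) = 3 - k (O(k) = (3 - k) + 0 = 3 - k)
L(I, r) = -5*r (L(I, r) = (0 - 5)*r = -5*r)
(L(3, -171) + 20078) + O(-175) = (-5*(-171) + 20078) + (3 - 1*(-175)) = (855 + 20078) + (3 + 175) = 20933 + 178 = 21111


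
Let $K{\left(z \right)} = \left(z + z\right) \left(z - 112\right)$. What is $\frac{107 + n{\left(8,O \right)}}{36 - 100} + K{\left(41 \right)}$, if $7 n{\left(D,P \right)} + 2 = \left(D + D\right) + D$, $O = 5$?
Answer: $- \frac{2609027}{448} \approx -5823.7$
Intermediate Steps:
$n{\left(D,P \right)} = - \frac{2}{7} + \frac{3 D}{7}$ ($n{\left(D,P \right)} = - \frac{2}{7} + \frac{\left(D + D\right) + D}{7} = - \frac{2}{7} + \frac{2 D + D}{7} = - \frac{2}{7} + \frac{3 D}{7}$)
$K{\left(z \right)} = 2 z \left(-112 + z\right)$
$\frac{107 + n{\left(8,O \right)}}{36 - 100} + K{\left(41 \right)} = \frac{107 + \left(- \frac{2}{7} + \frac{3}{7} \cdot 8\right)}{36 - 100} + 2 \cdot 41 \left(-112 + 41\right) = \frac{107 + \left(- \frac{2}{7} + \frac{24}{7}\right)}{-64} + 2 \cdot 41 \left(-71\right) = \left(107 + \frac{22}{7}\right) \left(- \frac{1}{64}\right) - 5822 = \frac{771}{7} \left(- \frac{1}{64}\right) - 5822 = - \frac{771}{448} - 5822 = - \frac{2609027}{448}$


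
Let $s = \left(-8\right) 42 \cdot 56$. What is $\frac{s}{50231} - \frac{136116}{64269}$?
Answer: $- \frac{894058700}{358699571} \approx -2.4925$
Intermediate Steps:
$s = -18816$ ($s = \left(-336\right) 56 = -18816$)
$\frac{s}{50231} - \frac{136116}{64269} = - \frac{18816}{50231} - \frac{136116}{64269} = \left(-18816\right) \frac{1}{50231} - \frac{15124}{7141} = - \frac{18816}{50231} - \frac{15124}{7141} = - \frac{894058700}{358699571}$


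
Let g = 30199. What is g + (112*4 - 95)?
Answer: 30552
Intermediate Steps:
g + (112*4 - 95) = 30199 + (112*4 - 95) = 30199 + (448 - 95) = 30199 + 353 = 30552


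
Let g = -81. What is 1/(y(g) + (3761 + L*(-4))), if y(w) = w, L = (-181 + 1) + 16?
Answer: 1/4336 ≈ 0.00023063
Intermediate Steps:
L = -164 (L = -180 + 16 = -164)
1/(y(g) + (3761 + L*(-4))) = 1/(-81 + (3761 - 164*(-4))) = 1/(-81 + (3761 + 656)) = 1/(-81 + 4417) = 1/4336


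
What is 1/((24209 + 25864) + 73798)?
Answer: 1/123871 ≈ 8.0729e-6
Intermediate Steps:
1/((24209 + 25864) + 73798) = 1/(50073 + 73798) = 1/123871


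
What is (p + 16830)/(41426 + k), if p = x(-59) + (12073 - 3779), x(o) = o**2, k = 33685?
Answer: 9535/25037 ≈ 0.38084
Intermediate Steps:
p = 11775 (p = (-59)**2 + (12073 - 3779) = 3481 + 8294 = 11775)
(p + 16830)/(41426 + k) = (11775 + 16830)/(41426 + 33685) = 28605/75111 = 28605*(1/75111) = 9535/25037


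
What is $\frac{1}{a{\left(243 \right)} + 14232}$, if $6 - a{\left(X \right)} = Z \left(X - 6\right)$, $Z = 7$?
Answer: $\frac{1}{12579} \approx 7.9498 \cdot 10^{-5}$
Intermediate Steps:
$a{\left(X \right)} = 48 - 7 X$ ($a{\left(X \right)} = 6 - 7 \left(X - 6\right) = 6 - 7 \left(-6 + X\right) = 6 - \left(-42 + 7 X\right) = 48 - 7 X$)
$\frac{1}{a{\left(243 \right)} + 14232} = \frac{1}{\left(48 - 1701\right) + 14232} = \frac{1}{-1653 + 14232} = \frac{1}{12579}$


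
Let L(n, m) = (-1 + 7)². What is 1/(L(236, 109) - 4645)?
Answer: -1/4609 ≈ -0.00021697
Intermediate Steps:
L(n, m) = 36 (L(n, m) = 6² = 36)
1/(L(236, 109) - 4645) = 1/(36 - 4645) = 1/(-4609) = -1/4609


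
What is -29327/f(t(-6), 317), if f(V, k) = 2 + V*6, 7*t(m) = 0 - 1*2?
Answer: -205289/2 ≈ -1.0264e+5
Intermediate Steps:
t(m) = -2/7 (t(m) = (0 - 1*2)/7 = (0 - 2)/7 = (⅐)*(-2) = -2/7)
f(V, k) = 2 + 6*V
-29327/f(t(-6), 317) = -29327/(2 + 6*(-2/7)) = -29327/(2 - 12/7) = -29327/2/7 = -29327*7/2 = -205289/2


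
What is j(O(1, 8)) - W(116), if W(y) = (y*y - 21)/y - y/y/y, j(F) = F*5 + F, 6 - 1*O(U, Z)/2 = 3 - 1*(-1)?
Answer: -5325/58 ≈ -91.810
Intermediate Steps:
O(U, Z) = 4 (O(U, Z) = 12 - 2*(3 - 1*(-1)) = 12 - 2*(3 + 1) = 12 - 2*4 = 12 - 8 = 4)
j(F) = 6*F (j(F) = 5*F + F = 6*F)
W(y) = -1/y + (-21 + y**2)/y (W(y) = (y**2 - 21)/y - 1/y = (-21 + y**2)/y - 1/y = -1/y + (-21 + y**2)/y)
j(O(1, 8)) - W(116) = 6*4 - (116 - 22/116) = 24 - (116 - 22*1/116) = 24 - (116 - 11/58) = 24 - 1*6717/58 = 24 - 6717/58 = -5325/58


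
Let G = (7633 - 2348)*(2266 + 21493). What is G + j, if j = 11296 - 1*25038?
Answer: 125552573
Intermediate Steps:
G = 125566315 (G = 5285*23759 = 125566315)
j = -13742 (j = 11296 - 25038 = -13742)
G + j = 125566315 - 13742 = 125552573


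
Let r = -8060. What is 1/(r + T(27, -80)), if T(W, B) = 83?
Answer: -1/7977 ≈ -0.00012536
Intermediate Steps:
1/(r + T(27, -80)) = 1/(-8060 + 83) = 1/(-7977) = -1/7977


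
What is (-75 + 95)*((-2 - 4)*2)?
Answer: -240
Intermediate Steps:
(-75 + 95)*((-2 - 4)*2) = 20*(-6*2) = 20*(-12) = -240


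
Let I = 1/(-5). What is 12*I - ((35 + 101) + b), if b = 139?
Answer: -1387/5 ≈ -277.40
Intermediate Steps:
I = -⅕ ≈ -0.20000
12*I - ((35 + 101) + b) = 12*(-⅕) - ((35 + 101) + 139) = -12/5 - (136 + 139) = -12/5 - 1*275 = -12/5 - 275 = -1387/5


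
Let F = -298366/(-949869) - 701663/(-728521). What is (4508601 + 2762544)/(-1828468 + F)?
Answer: -5031628804398472605/1265298083051777699 ≈ -3.9766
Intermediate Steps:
F = 883853828833/691999513749 (F = -298366*(-1/949869) - 701663*(-1/728521) = 298366/949869 + 701663/728521 = 883853828833/691999513749 ≈ 1.2772)
(4508601 + 2762544)/(-1828468 + F) = (4508601 + 2762544)/(-1828468 + 883853828833/691999513749) = 7271145/(-1265298083051777699/691999513749) = 7271145*(-691999513749/1265298083051777699) = -5031628804398472605/1265298083051777699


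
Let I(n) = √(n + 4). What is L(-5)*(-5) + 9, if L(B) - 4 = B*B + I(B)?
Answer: -136 - 5*I ≈ -136.0 - 5.0*I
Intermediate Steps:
I(n) = √(4 + n)
L(B) = 4 + B² + √(4 + B) (L(B) = 4 + (B*B + √(4 + B)) = 4 + (B² + √(4 + B)) = 4 + B² + √(4 + B))
L(-5)*(-5) + 9 = (4 + (-5)² + √(4 - 5))*(-5) + 9 = (4 + 25 + √(-1))*(-5) + 9 = (4 + 25 + I)*(-5) + 9 = (29 + I)*(-5) + 9 = (-145 - 5*I) + 9 = -136 - 5*I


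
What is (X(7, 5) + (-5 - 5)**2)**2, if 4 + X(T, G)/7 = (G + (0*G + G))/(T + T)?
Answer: 5929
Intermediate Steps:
X(T, G) = -28 + 7*G/T (X(T, G) = -28 + 7*((G + (0*G + G))/(T + T)) = -28 + 7*((G + (0 + G))/((2*T))) = -28 + 7*((G + G)*(1/(2*T))) = -28 + 7*((2*G)*(1/(2*T))) = -28 + 7*(G/T) = -28 + 7*G/T)
(X(7, 5) + (-5 - 5)**2)**2 = ((-28 + 7*5/7) + (-5 - 5)**2)**2 = ((-28 + 7*5*(1/7)) + (-10)**2)**2 = ((-28 + 5) + 100)**2 = (-23 + 100)**2 = 77**2 = 5929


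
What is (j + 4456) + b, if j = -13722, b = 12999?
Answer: 3733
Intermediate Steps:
(j + 4456) + b = (-13722 + 4456) + 12999 = -9266 + 12999 = 3733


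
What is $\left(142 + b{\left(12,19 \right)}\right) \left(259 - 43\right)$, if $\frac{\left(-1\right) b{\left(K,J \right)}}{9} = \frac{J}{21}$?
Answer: $\frac{202392}{7} \approx 28913.0$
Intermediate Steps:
$b{\left(K,J \right)} = - \frac{3 J}{7}$ ($b{\left(K,J \right)} = - 9 \frac{J}{21} = - \frac{3 J}{7}$)
$\left(142 + b{\left(12,19 \right)}\right) \left(259 - 43\right) = \left(142 - \frac{57}{7}\right) \left(259 - 43\right) = \left(142 - \frac{57}{7}\right) 216 = \frac{937}{7} \cdot 216 = \frac{202392}{7}$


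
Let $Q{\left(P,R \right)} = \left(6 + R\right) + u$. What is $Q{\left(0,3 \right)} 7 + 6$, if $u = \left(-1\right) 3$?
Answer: $48$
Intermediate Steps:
$u = -3$
$Q{\left(P,R \right)} = 3 + R$ ($Q{\left(P,R \right)} = \left(6 + R\right) - 3 = 3 + R$)
$Q{\left(0,3 \right)} 7 + 6 = \left(3 + 3\right) 7 + 6 = 6 \cdot 7 + 6 = 42 + 6 = 48$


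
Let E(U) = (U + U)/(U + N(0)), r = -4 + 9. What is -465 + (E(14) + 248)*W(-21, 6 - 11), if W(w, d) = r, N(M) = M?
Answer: 785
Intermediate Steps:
r = 5
W(w, d) = 5
E(U) = 2 (E(U) = (U + U)/(U + 0) = (2*U)/U = 2)
-465 + (E(14) + 248)*W(-21, 6 - 11) = -465 + (2 + 248)*5 = -465 + 250*5 = -465 + 1250 = 785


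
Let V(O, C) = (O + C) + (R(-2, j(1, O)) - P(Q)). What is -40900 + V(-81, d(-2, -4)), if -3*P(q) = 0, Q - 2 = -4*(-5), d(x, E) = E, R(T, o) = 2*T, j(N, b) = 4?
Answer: -40989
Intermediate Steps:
Q = 22 (Q = 2 - 4*(-5) = 2 + 20 = 22)
P(q) = 0 (P(q) = -⅓*0 = 0)
V(O, C) = -4 + C + O (V(O, C) = (O + C) + (2*(-2) - 1*0) = (C + O) + (-4 + 0) = (C + O) - 4 = -4 + C + O)
-40900 + V(-81, d(-2, -4)) = -40900 + (-4 - 4 - 81) = -40900 - 89 = -40989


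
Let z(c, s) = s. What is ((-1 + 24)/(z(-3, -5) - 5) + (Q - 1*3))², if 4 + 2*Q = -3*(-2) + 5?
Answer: 81/25 ≈ 3.2400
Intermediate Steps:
Q = 7/2 (Q = -2 + (-3*(-2) + 5)/2 = -2 + (6 + 5)/2 = -2 + (½)*11 = -2 + 11/2 = 7/2 ≈ 3.5000)
((-1 + 24)/(z(-3, -5) - 5) + (Q - 1*3))² = ((-1 + 24)/(-5 - 5) + (7/2 - 1*3))² = (23/(-10) + (7/2 - 3))² = (23*(-⅒) + ½)² = (-23/10 + ½)² = (-9/5)² = 81/25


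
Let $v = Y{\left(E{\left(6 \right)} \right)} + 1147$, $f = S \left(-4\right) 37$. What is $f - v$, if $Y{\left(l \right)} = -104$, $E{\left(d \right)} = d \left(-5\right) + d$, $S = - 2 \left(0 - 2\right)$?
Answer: $-1635$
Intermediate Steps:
$S = 4$ ($S = \left(-2\right) \left(-2\right) = 4$)
$f = -592$ ($f = 4 \left(-4\right) 37 = \left(-16\right) 37 = -592$)
$E{\left(d \right)} = - 4 d$ ($E{\left(d \right)} = - 5 d + d = - 4 d$)
$v = 1043$ ($v = -104 + 1147 = 1043$)
$f - v = -592 - 1043 = -1635$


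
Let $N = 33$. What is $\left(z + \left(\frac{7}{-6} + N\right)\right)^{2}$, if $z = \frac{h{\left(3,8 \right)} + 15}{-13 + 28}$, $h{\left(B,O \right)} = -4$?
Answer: $\frac{954529}{900} \approx 1060.6$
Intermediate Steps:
$z = \frac{11}{15}$ ($z = \frac{-4 + 15}{-13 + 28} = \frac{11}{15} \approx 0.73333$)
$\left(z + \left(\frac{7}{-6} + N\right)\right)^{2} = \left(\frac{11}{15} + \left(\frac{7}{-6} + 33\right)\right)^{2} = \left(\frac{11}{15} + \left(7 \left(- \frac{1}{6}\right) + 33\right)\right)^{2} = \left(\frac{11}{15} + \left(- \frac{7}{6} + 33\right)\right)^{2} = \left(\frac{11}{15} + \frac{191}{6}\right)^{2} = \left(\frac{977}{30}\right)^{2} = \frac{954529}{900}$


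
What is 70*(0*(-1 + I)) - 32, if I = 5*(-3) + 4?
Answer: -32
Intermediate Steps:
I = -11 (I = -15 + 4 = -11)
70*(0*(-1 + I)) - 32 = 70*(0*(-1 - 11)) - 32 = 70*(0*(-12)) - 32 = 70*0 - 32 = 0 - 32 = -32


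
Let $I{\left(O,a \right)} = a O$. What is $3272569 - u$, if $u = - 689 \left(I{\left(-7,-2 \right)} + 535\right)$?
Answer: $3650830$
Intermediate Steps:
$I{\left(O,a \right)} = O a$
$u = -378261$ ($u = - 689 \left(\left(-7\right) \left(-2\right) + 535\right) = - 689 \left(14 + 535\right) = \left(-689\right) 549 = -378261$)
$3272569 - u = 3272569 - -378261 = 3272569 + 378261 = 3650830$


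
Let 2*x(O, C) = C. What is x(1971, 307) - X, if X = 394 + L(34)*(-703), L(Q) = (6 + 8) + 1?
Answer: 20609/2 ≈ 10305.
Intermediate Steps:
L(Q) = 15 (L(Q) = 14 + 1 = 15)
x(O, C) = C/2
X = -10151 (X = 394 + 15*(-703) = 394 - 10545 = -10151)
x(1971, 307) - X = (1/2)*307 - 1*(-10151) = 307/2 + 10151 = 20609/2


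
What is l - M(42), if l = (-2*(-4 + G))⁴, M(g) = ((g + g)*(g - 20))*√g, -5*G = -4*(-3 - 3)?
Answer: 59969536/625 - 1848*√42 ≈ 83975.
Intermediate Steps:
G = -24/5 (G = -(-4)*(-3 - 3)/5 = -(-4)*(-6)/5 = -⅕*24 = -24/5 ≈ -4.8000)
M(g) = 2*g^(3/2)*(-20 + g) (M(g) = ((2*g)*(-20 + g))*√g = (2*g*(-20 + g))*√g = 2*g^(3/2)*(-20 + g))
l = 59969536/625 (l = (-2*(-4 - 24/5))⁴ = (-2*(-44/5))⁴ = (88/5)⁴ = 59969536/625 ≈ 95951.)
l - M(42) = 59969536/625 - 2*42^(3/2)*(-20 + 42) = 59969536/625 - 2*42*√42*22 = 59969536/625 - 1848*√42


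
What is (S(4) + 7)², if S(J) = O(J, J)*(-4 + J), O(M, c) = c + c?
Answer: 49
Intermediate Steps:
O(M, c) = 2*c
S(J) = 2*J*(-4 + J) (S(J) = (2*J)*(-4 + J) = 2*J*(-4 + J))
(S(4) + 7)² = (2*4*(-4 + 4) + 7)² = (2*4*0 + 7)² = (0 + 7)² = 7² = 49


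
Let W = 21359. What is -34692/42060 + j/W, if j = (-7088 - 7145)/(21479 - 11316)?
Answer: -627603642312/760835667085 ≈ -0.82489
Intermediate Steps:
j = -14233/10163 ≈ -1.4005
-34692/42060 + j/W = -34692/42060 - 14233/10163/21359 = -34692*1/42060 - 14233/10163*1/21359 = -2891/3505 - 14233/217071517 = -627603642312/760835667085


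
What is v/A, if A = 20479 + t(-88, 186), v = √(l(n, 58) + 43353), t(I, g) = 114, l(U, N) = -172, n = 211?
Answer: √43181/20593 ≈ 0.010091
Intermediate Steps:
v = √43181 (v = √(-172 + 43353) = √43181 ≈ 207.80)
A = 20593 (A = 20479 + 114 = 20593)
v/A = √43181/20593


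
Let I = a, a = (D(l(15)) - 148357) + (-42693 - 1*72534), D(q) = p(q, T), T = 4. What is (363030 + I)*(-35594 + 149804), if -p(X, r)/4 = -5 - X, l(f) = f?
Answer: 11366864460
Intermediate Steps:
p(X, r) = 20 + 4*X (p(X, r) = -4*(-5 - X) = 20 + 4*X)
D(q) = 20 + 4*q
a = -263504 (a = ((20 + 4*15) - 148357) + (-42693 - 1*72534) = ((20 + 60) - 148357) + (-42693 - 72534) = (80 - 148357) - 115227 = -148277 - 115227 = -263504)
I = -263504
(363030 + I)*(-35594 + 149804) = (363030 - 263504)*(-35594 + 149804) = 99526*114210 = 11366864460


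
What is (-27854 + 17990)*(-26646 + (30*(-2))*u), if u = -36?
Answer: 241529904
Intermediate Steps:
(-27854 + 17990)*(-26646 + (30*(-2))*u) = (-27854 + 17990)*(-26646 + (30*(-2))*(-36)) = -9864*(-26646 - 60*(-36)) = -9864*(-26646 + 2160) = -9864*(-24486) = 241529904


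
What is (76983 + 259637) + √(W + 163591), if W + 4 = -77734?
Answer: 336620 + √85853 ≈ 3.3691e+5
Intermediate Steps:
W = -77738 (W = -4 - 77734 = -77738)
(76983 + 259637) + √(W + 163591) = (76983 + 259637) + √(-77738 + 163591) = 336620 + √85853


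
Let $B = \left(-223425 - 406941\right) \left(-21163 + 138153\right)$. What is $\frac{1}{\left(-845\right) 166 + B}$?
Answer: $- \frac{1}{73746658610} \approx -1.356 \cdot 10^{-11}$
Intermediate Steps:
$B = -73746518340$ ($B = \left(-630366\right) 116990 = -73746518340$)
$\frac{1}{\left(-845\right) 166 + B} = \frac{1}{\left(-845\right) 166 - 73746518340} = \frac{1}{-140270 - 73746518340} = \frac{1}{-73746658610} = - \frac{1}{73746658610}$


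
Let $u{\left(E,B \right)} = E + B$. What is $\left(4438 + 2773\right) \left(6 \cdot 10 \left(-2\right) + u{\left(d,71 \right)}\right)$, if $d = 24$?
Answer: $-180275$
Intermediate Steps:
$u{\left(E,B \right)} = B + E$
$\left(4438 + 2773\right) \left(6 \cdot 10 \left(-2\right) + u{\left(d,71 \right)}\right) = \left(4438 + 2773\right) \left(6 \cdot 10 \left(-2\right) + \left(71 + 24\right)\right) = 7211 \left(60 \left(-2\right) + 95\right) = 7211 \left(-120 + 95\right) = 7211 \left(-25\right) = -180275$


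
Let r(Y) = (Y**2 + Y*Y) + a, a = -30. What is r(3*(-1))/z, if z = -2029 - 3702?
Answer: 12/5731 ≈ 0.0020939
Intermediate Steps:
r(Y) = -30 + 2*Y**2 (r(Y) = (Y**2 + Y*Y) - 30 = (Y**2 + Y**2) - 30 = 2*Y**2 - 30 = -30 + 2*Y**2)
z = -5731
r(3*(-1))/z = (-30 + 2*(3*(-1))**2)/(-5731) = (-30 + 2*(-3)**2)*(-1/5731) = (-30 + 2*9)*(-1/5731) = (-30 + 18)*(-1/5731) = -12*(-1/5731) = 12/5731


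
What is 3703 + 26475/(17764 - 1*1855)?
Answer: 19645834/5303 ≈ 3704.7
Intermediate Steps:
3703 + 26475/(17764 - 1*1855) = 3703 + 26475/(17764 - 1855) = 3703 + 26475/15909 = 3703 + 26475*(1/15909) = 3703 + 8825/5303 = 19645834/5303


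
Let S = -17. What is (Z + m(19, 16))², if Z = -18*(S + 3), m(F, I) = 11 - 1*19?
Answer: 59536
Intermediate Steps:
m(F, I) = -8 (m(F, I) = 11 - 19 = -8)
Z = 252 (Z = -18*(-17 + 3) = -18*(-14) = 252)
(Z + m(19, 16))² = (252 - 8)² = 244² = 59536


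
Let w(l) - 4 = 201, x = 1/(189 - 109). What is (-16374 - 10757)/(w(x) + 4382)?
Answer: -27131/4587 ≈ -5.9148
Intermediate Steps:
x = 1/80 ≈ 0.012500
w(l) = 205 (w(l) = 4 + 201 = 205)
(-16374 - 10757)/(w(x) + 4382) = (-16374 - 10757)/(205 + 4382) = -27131/4587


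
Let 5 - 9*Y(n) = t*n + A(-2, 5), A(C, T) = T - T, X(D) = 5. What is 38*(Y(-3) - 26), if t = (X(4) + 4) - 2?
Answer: -7904/9 ≈ -878.22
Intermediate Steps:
A(C, T) = 0
t = 7 (t = (5 + 4) - 2 = 9 - 2 = 7)
Y(n) = 5/9 - 7*n/9 (Y(n) = 5/9 - (7*n + 0)/9 = 5/9 - 7*n/9)
38*(Y(-3) - 26) = 38*((5/9 - 7/9*(-3)) - 26) = 38*((5/9 + 7/3) - 26) = 38*(26/9 - 26) = 38*(-208/9) = -7904/9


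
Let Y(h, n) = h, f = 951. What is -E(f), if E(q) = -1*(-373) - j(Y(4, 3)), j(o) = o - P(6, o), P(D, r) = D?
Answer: -375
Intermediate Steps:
j(o) = -6 + o (j(o) = o - 1*6 = o - 6 = -6 + o)
E(q) = 375 (E(q) = -1*(-373) - (-6 + 4) = 373 - 1*(-2) = 373 + 2 = 375)
-E(f) = -1*375 = -375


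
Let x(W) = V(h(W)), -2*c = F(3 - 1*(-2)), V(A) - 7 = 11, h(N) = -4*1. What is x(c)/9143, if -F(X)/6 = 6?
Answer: 18/9143 ≈ 0.0019687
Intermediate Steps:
h(N) = -4
F(X) = -36 (F(X) = -6*6 = -36)
V(A) = 18 (V(A) = 7 + 11 = 18)
c = 18 (c = -1/2*(-36) = 18)
x(W) = 18
x(c)/9143 = 18/9143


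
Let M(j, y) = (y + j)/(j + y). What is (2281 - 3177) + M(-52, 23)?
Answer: -895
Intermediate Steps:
M(j, y) = 1 (M(j, y) = (j + y)/(j + y) = 1)
(2281 - 3177) + M(-52, 23) = (2281 - 3177) + 1 = -896 + 1 = -895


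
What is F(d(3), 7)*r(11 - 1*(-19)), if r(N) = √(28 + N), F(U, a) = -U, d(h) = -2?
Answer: 2*√58 ≈ 15.232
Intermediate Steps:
F(d(3), 7)*r(11 - 1*(-19)) = (-1*(-2))*√(28 + (11 - 1*(-19))) = 2*√(28 + (11 + 19)) = 2*√(28 + 30) = 2*√58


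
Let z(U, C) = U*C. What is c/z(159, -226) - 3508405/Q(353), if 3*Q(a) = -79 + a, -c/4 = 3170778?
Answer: -1178421079/30962 ≈ -38060.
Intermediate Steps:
c = -12683112 (c = -4*3170778 = -12683112)
Q(a) = -79/3 + a/3 (Q(a) = (-79 + a)/3 = -79/3 + a/3)
z(U, C) = C*U
c/z(159, -226) - 3508405/Q(353) = -12683112/((-226*159)) - 3508405/(-79/3 + (⅓)*353) = -12683112/(-35934) - 3508405/(-79/3 + 353/3) = -12683112*(-1/35934) - 3508405/274/3 = 39884/113 - 3508405*3/274 = 39884/113 - 10525215/274 = -1178421079/30962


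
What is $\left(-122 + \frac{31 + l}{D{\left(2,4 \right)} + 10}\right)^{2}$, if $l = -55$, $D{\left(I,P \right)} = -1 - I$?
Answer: $\frac{770884}{49} \approx 15732.0$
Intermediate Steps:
$\left(-122 + \frac{31 + l}{D{\left(2,4 \right)} + 10}\right)^{2} = \left(-122 + \frac{31 - 55}{\left(-1 - 2\right) + 10}\right)^{2} = \left(-122 - \frac{24}{\left(-1 - 2\right) + 10}\right)^{2} = \left(-122 - \frac{24}{-3 + 10}\right)^{2} = \left(-122 - \frac{24}{7}\right)^{2} = \left(- \frac{878}{7}\right)^{2} = \frac{770884}{49}$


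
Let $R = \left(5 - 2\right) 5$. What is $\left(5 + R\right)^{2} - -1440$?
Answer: $1840$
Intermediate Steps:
$R = 15$ ($R = 3 \cdot 5 = 15$)
$\left(5 + R\right)^{2} - -1440 = \left(5 + 15\right)^{2} - -1440 = 20^{2} + 1440 = 400 + 1440 = 1840$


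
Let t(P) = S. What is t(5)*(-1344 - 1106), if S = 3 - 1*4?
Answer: 2450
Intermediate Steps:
S = -1 (S = 3 - 4 = -1)
t(P) = -1
t(5)*(-1344 - 1106) = -(-1344 - 1106) = -1*(-2450) = 2450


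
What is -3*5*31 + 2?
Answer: -463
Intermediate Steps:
-3*5*31 + 2 = -15*31 + 2 = -465 + 2 = -463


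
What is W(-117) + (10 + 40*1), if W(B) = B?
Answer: -67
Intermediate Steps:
W(-117) + (10 + 40*1) = -117 + (10 + 40*1) = -117 + (10 + 40) = -117 + 50 = -67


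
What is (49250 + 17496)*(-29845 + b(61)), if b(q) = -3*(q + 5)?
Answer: -2005250078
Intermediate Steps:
b(q) = -15 - 3*q (b(q) = -3*(5 + q) = -15 - 3*q)
(49250 + 17496)*(-29845 + b(61)) = (49250 + 17496)*(-29845 + (-15 - 3*61)) = 66746*(-29845 + (-15 - 183)) = 66746*(-29845 - 198) = 66746*(-30043) = -2005250078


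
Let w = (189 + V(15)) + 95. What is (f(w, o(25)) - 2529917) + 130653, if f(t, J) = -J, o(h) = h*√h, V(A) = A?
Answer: -2399389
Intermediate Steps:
o(h) = h^(3/2)
w = 299 (w = (189 + 15) + 95 = 204 + 95 = 299)
(f(w, o(25)) - 2529917) + 130653 = (-25^(3/2) - 2529917) + 130653 = (-1*125 - 2529917) + 130653 = (-125 - 2529917) + 130653 = -2530042 + 130653 = -2399389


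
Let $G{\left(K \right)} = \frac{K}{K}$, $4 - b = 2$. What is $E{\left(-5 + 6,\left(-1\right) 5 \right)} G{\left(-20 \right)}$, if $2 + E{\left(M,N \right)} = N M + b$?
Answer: $-5$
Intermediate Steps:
$b = 2$ ($b = 4 - 2 = 2$)
$G{\left(K \right)} = 1$
$E{\left(M,N \right)} = M N$ ($E{\left(M,N \right)} = -2 + \left(N M + 2\right) = -2 + \left(M N + 2\right) = -2 + \left(2 + M N\right) = M N$)
$E{\left(-5 + 6,\left(-1\right) 5 \right)} G{\left(-20 \right)} = \left(-5 + 6\right) \left(\left(-1\right) 5\right) 1 = 1 \left(-5\right) 1 = \left(-5\right) 1 = -5$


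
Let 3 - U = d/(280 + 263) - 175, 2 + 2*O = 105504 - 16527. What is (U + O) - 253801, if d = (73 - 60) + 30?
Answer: -227121239/1086 ≈ -2.0914e+5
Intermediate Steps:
d = 43 (d = 13 + 30 = 43)
O = 88975/2 (O = -1 + (105504 - 16527)/2 = -1 + (1/2)*88977 = -1 + 88977/2 = 88975/2 ≈ 44488.)
U = 96611/543 (U = 3 - (43/(280 + 263) - 175) = 3 - (43/543 - 175) = 3 - 1*(-94982/543) = 3 + 94982/543 = 96611/543 ≈ 177.92)
(U + O) - 253801 = (96611/543 + 88975/2) - 253801 = 48506647/1086 - 253801 = -227121239/1086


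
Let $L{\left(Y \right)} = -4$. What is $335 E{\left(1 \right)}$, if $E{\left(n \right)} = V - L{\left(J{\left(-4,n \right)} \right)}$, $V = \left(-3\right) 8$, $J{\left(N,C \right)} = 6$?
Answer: $-6700$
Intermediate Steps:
$V = -24$
$E{\left(n \right)} = -20$ ($E{\left(n \right)} = -24 - -4 = -24 + 4 = -20$)
$335 E{\left(1 \right)} = 335 \left(-20\right) = -6700$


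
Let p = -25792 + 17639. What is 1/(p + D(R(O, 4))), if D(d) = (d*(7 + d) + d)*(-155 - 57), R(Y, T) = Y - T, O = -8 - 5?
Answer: -1/40589 ≈ -2.4637e-5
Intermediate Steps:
O = -13
p = -8153
D(d) = -212*d - 212*d*(7 + d) (D(d) = (d + d*(7 + d))*(-212) = -212*d - 212*d*(7 + d))
1/(p + D(R(O, 4))) = 1/(-8153 - 212*(-13 - 1*4)*(8 + (-13 - 1*4))) = 1/(-8153 - 212*(-13 - 4)*(8 + (-13 - 4))) = 1/(-8153 - 212*(-17)*(8 - 17)) = 1/(-8153 - 212*(-17)*(-9)) = 1/(-8153 - 32436) = 1/(-40589) = -1/40589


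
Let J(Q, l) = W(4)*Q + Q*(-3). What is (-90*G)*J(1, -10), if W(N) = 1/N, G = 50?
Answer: 12375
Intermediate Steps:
J(Q, l) = -11*Q/4 (J(Q, l) = Q/4 + Q*(-3) = Q/4 - 3*Q = -11*Q/4)
(-90*G)*J(1, -10) = (-90*50)*(-11/4*1) = -4500*(-11/4) = 12375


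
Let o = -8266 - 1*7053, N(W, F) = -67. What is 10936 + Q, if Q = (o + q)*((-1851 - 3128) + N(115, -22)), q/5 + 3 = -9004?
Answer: 304557220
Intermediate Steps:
q = -45035 (q = -15 + 5*(-9004) = -15 - 45020 = -45035)
o = -15319 (o = -8266 - 7053 = -15319)
Q = 304546284 (Q = (-15319 - 45035)*((-1851 - 3128) - 67) = -60354*(-4979 - 67) = -60354*(-5046) = 304546284)
10936 + Q = 10936 + 304546284 = 304557220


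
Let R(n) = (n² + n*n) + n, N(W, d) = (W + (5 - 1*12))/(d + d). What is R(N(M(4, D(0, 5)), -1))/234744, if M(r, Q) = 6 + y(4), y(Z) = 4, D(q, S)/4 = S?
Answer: 1/78248 ≈ 1.2780e-5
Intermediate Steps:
D(q, S) = 4*S
M(r, Q) = 10 (M(r, Q) = 6 + 4 = 10)
N(W, d) = (-7 + W)/(2*d) (N(W, d) = (W + (5 - 12))/((2*d)) = (W - 7)*(1/(2*d)) = (-7 + W)*(1/(2*d)) = (-7 + W)/(2*d))
R(n) = n + 2*n² (R(n) = (n² + n²) + n = 2*n² + n = n + 2*n²)
R(N(M(4, D(0, 5)), -1))/234744 = (((½)*(-7 + 10)/(-1))*(1 + 2*((½)*(-7 + 10)/(-1))))/234744 = (((½)*(-1)*3)*(1 + 2*((½)*(-1)*3)))*(1/234744) = -3*(1 + 2*(-3/2))/2*(1/234744) = -3*(1 - 3)/2*(1/234744) = -3/2*(-2)*(1/234744) = 3*(1/234744) = 1/78248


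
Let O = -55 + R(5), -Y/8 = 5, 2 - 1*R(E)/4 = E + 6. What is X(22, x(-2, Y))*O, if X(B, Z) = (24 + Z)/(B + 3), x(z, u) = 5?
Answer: -2639/25 ≈ -105.56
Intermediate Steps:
R(E) = -16 - 4*E (R(E) = 8 - 4*(E + 6) = 8 - 4*(6 + E) = 8 + (-24 - 4*E) = -16 - 4*E)
Y = -40 (Y = -8*5 = -40)
X(B, Z) = (24 + Z)/(3 + B)
O = -91 (O = -55 + (-16 - 4*5) = -55 + (-16 - 20) = -55 - 36 = -91)
X(22, x(-2, Y))*O = ((24 + 5)/(3 + 22))*(-91) = (29/25)*(-91) = -2639/25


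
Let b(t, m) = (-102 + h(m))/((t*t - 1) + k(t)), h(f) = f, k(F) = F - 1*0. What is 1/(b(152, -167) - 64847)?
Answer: -23255/1508017254 ≈ -1.5421e-5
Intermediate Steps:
k(F) = F (k(F) = F + 0 = F)
b(t, m) = (-102 + m)/(-1 + t + t²) (b(t, m) = (-102 + m)/((t*t - 1) + t) = (-102 + m)/((t² - 1) + t) = (-102 + m)/((-1 + t²) + t) = (-102 + m)/(-1 + t + t²))
1/(b(152, -167) - 64847) = 1/((-102 - 167)/(-1 + 152 + 152²) - 64847) = 1/(-269/(-1 + 152 + 23104) - 64847) = 1/(-269/23255 - 64847) = 1/(-1508017254/23255) = -23255/1508017254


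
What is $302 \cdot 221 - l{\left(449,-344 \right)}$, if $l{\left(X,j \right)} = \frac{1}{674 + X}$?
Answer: $\frac{74951265}{1123} \approx 66742.0$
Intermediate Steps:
$302 \cdot 221 - l{\left(449,-344 \right)} = 302 \cdot 221 - \frac{1}{674 + 449} = 66742 - \frac{1}{1123} = \frac{74951265}{1123}$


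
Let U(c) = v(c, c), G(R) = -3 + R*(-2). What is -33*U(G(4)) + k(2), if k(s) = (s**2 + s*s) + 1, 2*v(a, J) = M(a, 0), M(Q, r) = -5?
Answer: 183/2 ≈ 91.500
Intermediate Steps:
v(a, J) = -5/2 (v(a, J) = (1/2)*(-5) = -5/2)
k(s) = 1 + 2*s**2 (k(s) = (s**2 + s**2) + 1 = 2*s**2 + 1 = 1 + 2*s**2)
G(R) = -3 - 2*R
U(c) = -5/2
-33*U(G(4)) + k(2) = -33*(-5/2) + (1 + 2*2**2) = 165/2 + (1 + 2*4) = 165/2 + (1 + 8) = 165/2 + 9 = 183/2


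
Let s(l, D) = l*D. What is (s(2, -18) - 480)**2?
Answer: 266256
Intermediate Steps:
s(l, D) = D*l
(s(2, -18) - 480)**2 = (-18*2 - 480)**2 = (-36 - 480)**2 = (-516)**2 = 266256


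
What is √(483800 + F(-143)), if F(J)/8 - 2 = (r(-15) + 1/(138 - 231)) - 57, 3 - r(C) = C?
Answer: 2*√1045456338/93 ≈ 695.34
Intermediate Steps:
r(C) = 3 - C
F(J) = -27536/93 (F(J) = 16 + 8*(((3 - 1*(-15)) + 1/(138 - 231)) - 57) = 16 + 8*(((3 + 15) + 1/(-93)) - 57) = 16 + 8*((18 - 1/93) - 57) = 16 + 8*(1673/93 - 57) = 16 + 8*(-3628/93) = 16 - 29024/93 = -27536/93)
√(483800 + F(-143)) = √(483800 - 27536/93) = √(44965864/93) = 2*√1045456338/93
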